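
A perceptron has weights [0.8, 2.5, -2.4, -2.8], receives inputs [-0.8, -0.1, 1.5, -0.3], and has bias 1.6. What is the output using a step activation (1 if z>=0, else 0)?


z = w . x + b
= 0.8*-0.8 + 2.5*-0.1 + -2.4*1.5 + -2.8*-0.3 + 1.6
= -0.64 + -0.25 + -3.6 + 0.84 + 1.6
= -3.65 + 1.6
= -2.05
Since z = -2.05 < 0, output = 0

0


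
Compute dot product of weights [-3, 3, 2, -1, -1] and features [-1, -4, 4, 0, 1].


Element-wise products:
-3 * -1 = 3
3 * -4 = -12
2 * 4 = 8
-1 * 0 = 0
-1 * 1 = -1
Sum = 3 + -12 + 8 + 0 + -1
= -2

-2


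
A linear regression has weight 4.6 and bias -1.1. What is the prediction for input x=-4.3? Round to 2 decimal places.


y = 4.6 * -4.3 + (-1.1)
= -19.78 + (-1.1)
= -20.88

-20.88


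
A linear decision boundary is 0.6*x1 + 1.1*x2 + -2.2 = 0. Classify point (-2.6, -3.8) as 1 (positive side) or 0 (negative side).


Compute 0.6 * -2.6 + 1.1 * -3.8 + -2.2
= -1.56 + -4.18 + -2.2
= -7.94
Since -7.94 < 0, the point is on the negative side.

0


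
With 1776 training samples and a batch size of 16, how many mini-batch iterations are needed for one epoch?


Iterations per epoch = dataset_size / batch_size
= 1776 / 16
= 111

111


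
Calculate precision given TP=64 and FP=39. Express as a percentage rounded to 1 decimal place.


Precision = TP / (TP + FP) * 100
= 64 / (64 + 39)
= 64 / 103
= 0.6214
= 62.1%

62.1


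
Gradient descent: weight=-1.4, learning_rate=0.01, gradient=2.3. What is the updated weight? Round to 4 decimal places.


w_new = w_old - lr * gradient
= -1.4 - 0.01 * 2.3
= -1.4 - (0.023)
= -1.4230

-1.4230


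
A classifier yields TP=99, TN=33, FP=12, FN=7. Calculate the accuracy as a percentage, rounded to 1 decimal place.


Accuracy = (TP + TN) / (TP + TN + FP + FN) * 100
= (99 + 33) / (99 + 33 + 12 + 7)
= 132 / 151
= 0.8742
= 87.4%

87.4


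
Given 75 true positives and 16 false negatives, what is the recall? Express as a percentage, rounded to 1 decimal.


Recall = TP / (TP + FN) * 100
= 75 / (75 + 16)
= 75 / 91
= 0.8242
= 82.4%

82.4


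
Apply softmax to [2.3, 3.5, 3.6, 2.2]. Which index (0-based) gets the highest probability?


Softmax is a monotonic transformation, so it preserves the argmax.
We need to find the index of the maximum logit.
Index 0: 2.3
Index 1: 3.5
Index 2: 3.6
Index 3: 2.2
Maximum logit = 3.6 at index 2

2


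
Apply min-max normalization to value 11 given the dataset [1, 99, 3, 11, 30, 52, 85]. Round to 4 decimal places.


Min = 1, Max = 99
Range = 99 - 1 = 98
Scaled = (x - min) / (max - min)
= (11 - 1) / 98
= 10 / 98
= 0.1020

0.1020


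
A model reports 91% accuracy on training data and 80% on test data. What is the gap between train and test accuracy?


Gap = train_accuracy - test_accuracy
= 91 - 80
= 11%
This gap suggests the model is overfitting.

11


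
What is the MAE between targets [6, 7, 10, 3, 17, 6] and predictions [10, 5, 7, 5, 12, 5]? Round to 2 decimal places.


Absolute errors: [4, 2, 3, 2, 5, 1]
Sum of absolute errors = 17
MAE = 17 / 6 = 2.83

2.83


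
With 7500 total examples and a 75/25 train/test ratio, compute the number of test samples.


Train samples = 7500 * 75% = 5625
Test samples = 7500 - 5625
= 1875

1875


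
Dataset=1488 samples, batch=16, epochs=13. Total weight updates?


Iterations per epoch = 1488 / 16 = 93
Total updates = iterations_per_epoch * epochs
= 93 * 13
= 1209

1209


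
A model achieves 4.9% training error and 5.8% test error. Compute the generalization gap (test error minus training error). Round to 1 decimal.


Generalization gap = test_error - train_error
= 5.8 - 4.9
= 0.9%
A small gap suggests good generalization.

0.9


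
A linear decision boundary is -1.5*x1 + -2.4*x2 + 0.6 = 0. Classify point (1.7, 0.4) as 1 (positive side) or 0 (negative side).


Compute -1.5 * 1.7 + -2.4 * 0.4 + 0.6
= -2.55 + -0.96 + 0.6
= -2.91
Since -2.91 < 0, the point is on the negative side.

0


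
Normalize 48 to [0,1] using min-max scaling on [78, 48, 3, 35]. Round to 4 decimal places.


Min = 3, Max = 78
Range = 78 - 3 = 75
Scaled = (x - min) / (max - min)
= (48 - 3) / 75
= 45 / 75
= 0.6000

0.6000


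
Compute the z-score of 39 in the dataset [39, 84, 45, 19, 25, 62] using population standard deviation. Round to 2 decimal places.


Mean = (39 + 84 + 45 + 19 + 25 + 62) / 6 = 45.6667
Variance = sum((x_i - mean)^2) / n = 486.5556
Std = sqrt(486.5556) = 22.058
Z = (x - mean) / std
= (39 - 45.6667) / 22.058
= -6.6667 / 22.058
= -0.30

-0.30


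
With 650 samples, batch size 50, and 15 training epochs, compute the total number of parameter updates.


Iterations per epoch = 650 / 50 = 13
Total updates = iterations_per_epoch * epochs
= 13 * 15
= 195

195


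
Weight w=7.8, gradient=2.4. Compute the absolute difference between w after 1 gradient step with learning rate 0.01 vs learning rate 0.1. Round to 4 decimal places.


With lr=0.01: w_new = 7.8 - 0.01 * 2.4 = 7.776
With lr=0.1: w_new = 7.8 - 0.1 * 2.4 = 7.56
Absolute difference = |7.776 - 7.56|
= 0.2160

0.2160


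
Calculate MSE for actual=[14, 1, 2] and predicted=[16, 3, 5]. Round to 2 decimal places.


Differences: [-2, -2, -3]
Squared errors: [4, 4, 9]
Sum of squared errors = 17
MSE = 17 / 3 = 5.67

5.67


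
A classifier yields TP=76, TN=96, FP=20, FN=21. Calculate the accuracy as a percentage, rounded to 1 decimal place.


Accuracy = (TP + TN) / (TP + TN + FP + FN) * 100
= (76 + 96) / (76 + 96 + 20 + 21)
= 172 / 213
= 0.8075
= 80.8%

80.8


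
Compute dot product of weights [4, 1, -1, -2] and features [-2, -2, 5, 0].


Element-wise products:
4 * -2 = -8
1 * -2 = -2
-1 * 5 = -5
-2 * 0 = 0
Sum = -8 + -2 + -5 + 0
= -15

-15


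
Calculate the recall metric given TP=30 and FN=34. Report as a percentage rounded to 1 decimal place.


Recall = TP / (TP + FN) * 100
= 30 / (30 + 34)
= 30 / 64
= 0.4688
= 46.9%

46.9


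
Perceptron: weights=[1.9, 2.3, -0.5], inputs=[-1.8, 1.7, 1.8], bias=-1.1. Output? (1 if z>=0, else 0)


z = w . x + b
= 1.9*-1.8 + 2.3*1.7 + -0.5*1.8 + -1.1
= -3.42 + 3.91 + -0.9 + -1.1
= -0.41 + -1.1
= -1.51
Since z = -1.51 < 0, output = 0

0


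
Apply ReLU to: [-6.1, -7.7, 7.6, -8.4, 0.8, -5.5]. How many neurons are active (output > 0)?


ReLU(x) = max(0, x) for each element:
ReLU(-6.1) = 0
ReLU(-7.7) = 0
ReLU(7.6) = 7.6
ReLU(-8.4) = 0
ReLU(0.8) = 0.8
ReLU(-5.5) = 0
Active neurons (>0): 2

2


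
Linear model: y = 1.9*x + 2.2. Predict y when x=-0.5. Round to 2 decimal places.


y = 1.9 * -0.5 + (2.2)
= -0.95 + (2.2)
= 1.25

1.25


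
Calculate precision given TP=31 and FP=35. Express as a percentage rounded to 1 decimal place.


Precision = TP / (TP + FP) * 100
= 31 / (31 + 35)
= 31 / 66
= 0.4697
= 47.0%

47.0


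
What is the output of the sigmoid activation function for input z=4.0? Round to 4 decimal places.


sigmoid(z) = 1 / (1 + exp(-z))
exp(-(4.0)) = exp(-4.0) = 0.0183
1 + 0.0183 = 1.0183
1 / 1.0183 = 0.9820

0.9820


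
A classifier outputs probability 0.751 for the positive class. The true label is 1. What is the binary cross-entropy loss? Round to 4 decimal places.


For y=1: Loss = -log(p)
= -log(0.751)
= -(-0.2863)
= 0.2863

0.2863


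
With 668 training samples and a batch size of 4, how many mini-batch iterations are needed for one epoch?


Iterations per epoch = dataset_size / batch_size
= 668 / 4
= 167

167


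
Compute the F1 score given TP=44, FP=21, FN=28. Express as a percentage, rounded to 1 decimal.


Precision = TP / (TP + FP) = 44 / 65 = 0.6769
Recall = TP / (TP + FN) = 44 / 72 = 0.6111
F1 = 2 * P * R / (P + R)
= 2 * 0.6769 * 0.6111 / (0.6769 + 0.6111)
= 0.8274 / 1.288
= 0.6423
As percentage: 64.2%

64.2


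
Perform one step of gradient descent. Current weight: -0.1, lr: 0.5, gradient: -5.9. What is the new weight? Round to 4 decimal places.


w_new = w_old - lr * gradient
= -0.1 - 0.5 * -5.9
= -0.1 - (-2.95)
= 2.8500

2.8500


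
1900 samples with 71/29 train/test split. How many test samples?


Train samples = 1900 * 71% = 1349
Test samples = 1900 - 1349
= 551

551


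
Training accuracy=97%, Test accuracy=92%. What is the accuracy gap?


Gap = train_accuracy - test_accuracy
= 97 - 92
= 5%
This moderate gap may indicate mild overfitting.

5


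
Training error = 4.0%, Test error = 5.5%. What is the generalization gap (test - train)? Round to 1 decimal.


Generalization gap = test_error - train_error
= 5.5 - 4.0
= 1.5%
A small gap suggests good generalization.

1.5


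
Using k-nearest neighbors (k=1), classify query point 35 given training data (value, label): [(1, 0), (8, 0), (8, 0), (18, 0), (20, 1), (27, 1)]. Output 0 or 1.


Distances from query 35:
Point 27 (class 1): distance = 8
K=1 nearest neighbors: classes = [1]
Votes for class 1: 1 / 1
Majority vote => class 1

1


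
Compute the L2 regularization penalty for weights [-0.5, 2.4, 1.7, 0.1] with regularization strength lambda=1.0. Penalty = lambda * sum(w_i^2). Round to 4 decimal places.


Squaring each weight:
(-0.5)^2 = 0.25
2.4^2 = 5.76
1.7^2 = 2.89
0.1^2 = 0.01
Sum of squares = 8.91
Penalty = 1.0 * 8.91 = 8.9100

8.9100


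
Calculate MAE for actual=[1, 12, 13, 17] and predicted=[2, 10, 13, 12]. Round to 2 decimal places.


Absolute errors: [1, 2, 0, 5]
Sum of absolute errors = 8
MAE = 8 / 4 = 2.00

2.00


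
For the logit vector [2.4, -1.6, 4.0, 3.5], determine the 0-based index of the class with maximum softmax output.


Softmax is a monotonic transformation, so it preserves the argmax.
We need to find the index of the maximum logit.
Index 0: 2.4
Index 1: -1.6
Index 2: 4.0
Index 3: 3.5
Maximum logit = 4.0 at index 2

2


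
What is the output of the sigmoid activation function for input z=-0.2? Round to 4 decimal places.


sigmoid(z) = 1 / (1 + exp(-z))
exp(-(-0.2)) = exp(0.2) = 1.2214
1 + 1.2214 = 2.2214
1 / 2.2214 = 0.4502

0.4502


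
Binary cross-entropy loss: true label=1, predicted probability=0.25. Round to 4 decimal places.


For y=1: Loss = -log(p)
= -log(0.25)
= -(-1.3863)
= 1.3863

1.3863


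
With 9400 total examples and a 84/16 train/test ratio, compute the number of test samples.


Train samples = 9400 * 84% = 7896
Test samples = 9400 - 7896
= 1504

1504


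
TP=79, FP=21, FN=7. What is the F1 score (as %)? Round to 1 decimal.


Precision = TP / (TP + FP) = 79 / 100 = 0.79
Recall = TP / (TP + FN) = 79 / 86 = 0.9186
F1 = 2 * P * R / (P + R)
= 2 * 0.79 * 0.9186 / (0.79 + 0.9186)
= 1.4514 / 1.7086
= 0.8495
As percentage: 84.9%

84.9


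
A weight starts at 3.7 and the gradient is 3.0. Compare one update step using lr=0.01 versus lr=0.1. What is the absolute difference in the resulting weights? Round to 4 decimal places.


With lr=0.01: w_new = 3.7 - 0.01 * 3.0 = 3.67
With lr=0.1: w_new = 3.7 - 0.1 * 3.0 = 3.4
Absolute difference = |3.67 - 3.4|
= 0.2700

0.2700


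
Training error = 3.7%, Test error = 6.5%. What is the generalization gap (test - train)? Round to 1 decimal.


Generalization gap = test_error - train_error
= 6.5 - 3.7
= 2.8%
A moderate gap.

2.8


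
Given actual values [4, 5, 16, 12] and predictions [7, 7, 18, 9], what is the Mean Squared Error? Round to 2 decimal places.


Differences: [-3, -2, -2, 3]
Squared errors: [9, 4, 4, 9]
Sum of squared errors = 26
MSE = 26 / 4 = 6.50

6.50


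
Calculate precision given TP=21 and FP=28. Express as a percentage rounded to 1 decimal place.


Precision = TP / (TP + FP) * 100
= 21 / (21 + 28)
= 21 / 49
= 0.4286
= 42.9%

42.9


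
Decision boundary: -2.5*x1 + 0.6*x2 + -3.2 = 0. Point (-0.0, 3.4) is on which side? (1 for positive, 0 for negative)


Compute -2.5 * -0.0 + 0.6 * 3.4 + -3.2
= 0.0 + 2.04 + -3.2
= -1.16
Since -1.16 < 0, the point is on the negative side.

0


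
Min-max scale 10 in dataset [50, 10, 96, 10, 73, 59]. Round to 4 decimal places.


Min = 10, Max = 96
Range = 96 - 10 = 86
Scaled = (x - min) / (max - min)
= (10 - 10) / 86
= 0 / 86
= 0.0000

0.0000


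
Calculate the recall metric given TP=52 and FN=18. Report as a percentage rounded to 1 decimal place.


Recall = TP / (TP + FN) * 100
= 52 / (52 + 18)
= 52 / 70
= 0.7429
= 74.3%

74.3


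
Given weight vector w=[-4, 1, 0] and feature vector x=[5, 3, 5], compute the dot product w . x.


Element-wise products:
-4 * 5 = -20
1 * 3 = 3
0 * 5 = 0
Sum = -20 + 3 + 0
= -17

-17


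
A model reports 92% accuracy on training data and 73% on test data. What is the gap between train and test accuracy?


Gap = train_accuracy - test_accuracy
= 92 - 73
= 19%
This gap suggests the model is overfitting.

19


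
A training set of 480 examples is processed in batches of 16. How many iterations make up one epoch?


Iterations per epoch = dataset_size / batch_size
= 480 / 16
= 30

30


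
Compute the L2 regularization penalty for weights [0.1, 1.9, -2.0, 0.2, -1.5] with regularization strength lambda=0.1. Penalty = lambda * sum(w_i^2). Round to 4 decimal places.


Squaring each weight:
0.1^2 = 0.01
1.9^2 = 3.61
(-2.0)^2 = 4.0
0.2^2 = 0.04
(-1.5)^2 = 2.25
Sum of squares = 9.91
Penalty = 0.1 * 9.91 = 0.9910

0.9910


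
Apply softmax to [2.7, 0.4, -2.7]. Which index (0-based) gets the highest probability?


Softmax is a monotonic transformation, so it preserves the argmax.
We need to find the index of the maximum logit.
Index 0: 2.7
Index 1: 0.4
Index 2: -2.7
Maximum logit = 2.7 at index 0

0


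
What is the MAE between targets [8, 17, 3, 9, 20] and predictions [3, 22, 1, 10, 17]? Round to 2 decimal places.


Absolute errors: [5, 5, 2, 1, 3]
Sum of absolute errors = 16
MAE = 16 / 5 = 3.20

3.20


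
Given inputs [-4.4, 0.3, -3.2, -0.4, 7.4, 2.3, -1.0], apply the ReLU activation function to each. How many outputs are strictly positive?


ReLU(x) = max(0, x) for each element:
ReLU(-4.4) = 0
ReLU(0.3) = 0.3
ReLU(-3.2) = 0
ReLU(-0.4) = 0
ReLU(7.4) = 7.4
ReLU(2.3) = 2.3
ReLU(-1.0) = 0
Active neurons (>0): 3

3


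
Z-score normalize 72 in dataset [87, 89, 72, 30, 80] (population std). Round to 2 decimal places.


Mean = (87 + 89 + 72 + 30 + 80) / 5 = 71.6
Variance = sum((x_i - mean)^2) / n = 468.24
Std = sqrt(468.24) = 21.6389
Z = (x - mean) / std
= (72 - 71.6) / 21.6389
= 0.4 / 21.6389
= 0.02

0.02


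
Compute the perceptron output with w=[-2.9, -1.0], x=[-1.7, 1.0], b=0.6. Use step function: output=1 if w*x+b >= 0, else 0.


z = w . x + b
= -2.9*-1.7 + -1.0*1.0 + 0.6
= 4.93 + -1.0 + 0.6
= 3.93 + 0.6
= 4.53
Since z = 4.53 >= 0, output = 1

1


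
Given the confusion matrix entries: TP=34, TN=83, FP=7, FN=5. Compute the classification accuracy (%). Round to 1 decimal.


Accuracy = (TP + TN) / (TP + TN + FP + FN) * 100
= (34 + 83) / (34 + 83 + 7 + 5)
= 117 / 129
= 0.907
= 90.7%

90.7


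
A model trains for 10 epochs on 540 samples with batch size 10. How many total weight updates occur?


Iterations per epoch = 540 / 10 = 54
Total updates = iterations_per_epoch * epochs
= 54 * 10
= 540

540


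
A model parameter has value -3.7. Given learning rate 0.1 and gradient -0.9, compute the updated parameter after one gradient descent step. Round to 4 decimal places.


w_new = w_old - lr * gradient
= -3.7 - 0.1 * -0.9
= -3.7 - (-0.09)
= -3.6100

-3.6100


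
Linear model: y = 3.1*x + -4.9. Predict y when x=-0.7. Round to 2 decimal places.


y = 3.1 * -0.7 + (-4.9)
= -2.17 + (-4.9)
= -7.07

-7.07


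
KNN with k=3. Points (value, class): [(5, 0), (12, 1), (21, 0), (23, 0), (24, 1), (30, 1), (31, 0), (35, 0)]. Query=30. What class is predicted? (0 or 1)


Distances from query 30:
Point 30 (class 1): distance = 0
Point 31 (class 0): distance = 1
Point 35 (class 0): distance = 5
K=3 nearest neighbors: classes = [1, 0, 0]
Votes for class 1: 1 / 3
Majority vote => class 0

0


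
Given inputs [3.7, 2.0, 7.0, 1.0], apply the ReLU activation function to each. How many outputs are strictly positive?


ReLU(x) = max(0, x) for each element:
ReLU(3.7) = 3.7
ReLU(2.0) = 2.0
ReLU(7.0) = 7.0
ReLU(1.0) = 1.0
Active neurons (>0): 4

4


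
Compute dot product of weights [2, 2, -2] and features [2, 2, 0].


Element-wise products:
2 * 2 = 4
2 * 2 = 4
-2 * 0 = 0
Sum = 4 + 4 + 0
= 8

8


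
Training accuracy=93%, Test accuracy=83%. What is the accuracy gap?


Gap = train_accuracy - test_accuracy
= 93 - 83
= 10%
This moderate gap may indicate mild overfitting.

10


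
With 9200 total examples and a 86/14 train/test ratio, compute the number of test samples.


Train samples = 9200 * 86% = 7912
Test samples = 9200 - 7912
= 1288

1288


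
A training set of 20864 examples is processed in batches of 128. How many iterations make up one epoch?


Iterations per epoch = dataset_size / batch_size
= 20864 / 128
= 163

163


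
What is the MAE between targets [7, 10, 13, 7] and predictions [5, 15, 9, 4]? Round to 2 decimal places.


Absolute errors: [2, 5, 4, 3]
Sum of absolute errors = 14
MAE = 14 / 4 = 3.50

3.50


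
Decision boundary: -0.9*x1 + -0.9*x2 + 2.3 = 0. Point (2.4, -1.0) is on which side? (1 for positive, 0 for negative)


Compute -0.9 * 2.4 + -0.9 * -1.0 + 2.3
= -2.16 + 0.9 + 2.3
= 1.04
Since 1.04 >= 0, the point is on the positive side.

1


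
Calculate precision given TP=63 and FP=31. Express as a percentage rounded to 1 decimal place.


Precision = TP / (TP + FP) * 100
= 63 / (63 + 31)
= 63 / 94
= 0.6702
= 67.0%

67.0


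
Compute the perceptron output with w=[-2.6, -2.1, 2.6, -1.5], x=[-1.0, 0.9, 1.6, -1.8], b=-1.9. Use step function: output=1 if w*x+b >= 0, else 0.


z = w . x + b
= -2.6*-1.0 + -2.1*0.9 + 2.6*1.6 + -1.5*-1.8 + -1.9
= 2.6 + -1.89 + 4.16 + 2.7 + -1.9
= 7.57 + -1.9
= 5.67
Since z = 5.67 >= 0, output = 1

1


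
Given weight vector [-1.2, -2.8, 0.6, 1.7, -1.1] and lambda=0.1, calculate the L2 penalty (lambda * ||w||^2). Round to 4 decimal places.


Squaring each weight:
(-1.2)^2 = 1.44
(-2.8)^2 = 7.84
0.6^2 = 0.36
1.7^2 = 2.89
(-1.1)^2 = 1.21
Sum of squares = 13.74
Penalty = 0.1 * 13.74 = 1.3740

1.3740


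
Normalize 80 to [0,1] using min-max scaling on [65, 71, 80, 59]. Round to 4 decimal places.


Min = 59, Max = 80
Range = 80 - 59 = 21
Scaled = (x - min) / (max - min)
= (80 - 59) / 21
= 21 / 21
= 1.0000

1.0000


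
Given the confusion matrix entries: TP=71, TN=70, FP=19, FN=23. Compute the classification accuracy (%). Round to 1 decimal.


Accuracy = (TP + TN) / (TP + TN + FP + FN) * 100
= (71 + 70) / (71 + 70 + 19 + 23)
= 141 / 183
= 0.7705
= 77.0%

77.0


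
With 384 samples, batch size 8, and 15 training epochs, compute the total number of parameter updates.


Iterations per epoch = 384 / 8 = 48
Total updates = iterations_per_epoch * epochs
= 48 * 15
= 720

720


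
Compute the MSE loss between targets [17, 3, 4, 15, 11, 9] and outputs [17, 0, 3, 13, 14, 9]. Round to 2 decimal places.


Differences: [0, 3, 1, 2, -3, 0]
Squared errors: [0, 9, 1, 4, 9, 0]
Sum of squared errors = 23
MSE = 23 / 6 = 3.83

3.83


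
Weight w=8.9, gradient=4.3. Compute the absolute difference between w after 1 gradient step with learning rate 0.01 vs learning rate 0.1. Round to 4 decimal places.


With lr=0.01: w_new = 8.9 - 0.01 * 4.3 = 8.857
With lr=0.1: w_new = 8.9 - 0.1 * 4.3 = 8.47
Absolute difference = |8.857 - 8.47|
= 0.3870

0.3870


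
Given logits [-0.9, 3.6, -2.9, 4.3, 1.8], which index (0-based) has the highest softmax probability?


Softmax is a monotonic transformation, so it preserves the argmax.
We need to find the index of the maximum logit.
Index 0: -0.9
Index 1: 3.6
Index 2: -2.9
Index 3: 4.3
Index 4: 1.8
Maximum logit = 4.3 at index 3

3


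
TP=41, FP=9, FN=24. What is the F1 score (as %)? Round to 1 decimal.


Precision = TP / (TP + FP) = 41 / 50 = 0.82
Recall = TP / (TP + FN) = 41 / 65 = 0.6308
F1 = 2 * P * R / (P + R)
= 2 * 0.82 * 0.6308 / (0.82 + 0.6308)
= 1.0345 / 1.4508
= 0.713
As percentage: 71.3%

71.3


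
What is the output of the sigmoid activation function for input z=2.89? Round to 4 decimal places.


sigmoid(z) = 1 / (1 + exp(-z))
exp(-(2.89)) = exp(-2.89) = 0.0556
1 + 0.0556 = 1.0556
1 / 1.0556 = 0.9473

0.9473


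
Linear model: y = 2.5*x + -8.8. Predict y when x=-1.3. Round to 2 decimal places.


y = 2.5 * -1.3 + (-8.8)
= -3.25 + (-8.8)
= -12.05

-12.05


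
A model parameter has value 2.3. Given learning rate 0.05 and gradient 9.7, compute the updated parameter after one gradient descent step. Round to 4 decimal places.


w_new = w_old - lr * gradient
= 2.3 - 0.05 * 9.7
= 2.3 - (0.485)
= 1.8150

1.8150


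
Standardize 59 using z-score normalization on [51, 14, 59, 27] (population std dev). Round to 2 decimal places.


Mean = (51 + 14 + 59 + 27) / 4 = 37.75
Variance = sum((x_i - mean)^2) / n = 326.6875
Std = sqrt(326.6875) = 18.0745
Z = (x - mean) / std
= (59 - 37.75) / 18.0745
= 21.25 / 18.0745
= 1.18

1.18


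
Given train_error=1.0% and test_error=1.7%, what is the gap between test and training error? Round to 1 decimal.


Generalization gap = test_error - train_error
= 1.7 - 1.0
= 0.7%
A small gap suggests good generalization.

0.7


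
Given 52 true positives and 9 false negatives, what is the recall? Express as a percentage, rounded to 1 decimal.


Recall = TP / (TP + FN) * 100
= 52 / (52 + 9)
= 52 / 61
= 0.8525
= 85.2%

85.2


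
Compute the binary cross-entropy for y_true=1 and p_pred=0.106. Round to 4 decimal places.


For y=1: Loss = -log(p)
= -log(0.106)
= -(-2.2443)
= 2.2443

2.2443


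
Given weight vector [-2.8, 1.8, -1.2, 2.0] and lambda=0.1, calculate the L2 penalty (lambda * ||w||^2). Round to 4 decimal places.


Squaring each weight:
(-2.8)^2 = 7.84
1.8^2 = 3.24
(-1.2)^2 = 1.44
2.0^2 = 4.0
Sum of squares = 16.52
Penalty = 0.1 * 16.52 = 1.6520

1.6520


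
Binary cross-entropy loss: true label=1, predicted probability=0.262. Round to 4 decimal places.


For y=1: Loss = -log(p)
= -log(0.262)
= -(-1.3394)
= 1.3394

1.3394


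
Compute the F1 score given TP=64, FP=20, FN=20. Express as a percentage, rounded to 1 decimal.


Precision = TP / (TP + FP) = 64 / 84 = 0.7619
Recall = TP / (TP + FN) = 64 / 84 = 0.7619
F1 = 2 * P * R / (P + R)
= 2 * 0.7619 * 0.7619 / (0.7619 + 0.7619)
= 1.161 / 1.5238
= 0.7619
As percentage: 76.2%

76.2


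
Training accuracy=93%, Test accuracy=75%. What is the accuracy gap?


Gap = train_accuracy - test_accuracy
= 93 - 75
= 18%
This gap suggests the model is overfitting.

18


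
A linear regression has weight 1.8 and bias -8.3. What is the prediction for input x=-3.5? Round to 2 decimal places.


y = 1.8 * -3.5 + (-8.3)
= -6.3 + (-8.3)
= -14.60

-14.60


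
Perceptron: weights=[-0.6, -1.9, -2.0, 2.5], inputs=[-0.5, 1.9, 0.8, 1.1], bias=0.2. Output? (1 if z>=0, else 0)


z = w . x + b
= -0.6*-0.5 + -1.9*1.9 + -2.0*0.8 + 2.5*1.1 + 0.2
= 0.3 + -3.61 + -1.6 + 2.75 + 0.2
= -2.16 + 0.2
= -1.96
Since z = -1.96 < 0, output = 0

0


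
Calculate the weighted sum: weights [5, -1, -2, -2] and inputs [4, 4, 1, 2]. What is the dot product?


Element-wise products:
5 * 4 = 20
-1 * 4 = -4
-2 * 1 = -2
-2 * 2 = -4
Sum = 20 + -4 + -2 + -4
= 10

10


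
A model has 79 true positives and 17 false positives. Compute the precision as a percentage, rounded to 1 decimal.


Precision = TP / (TP + FP) * 100
= 79 / (79 + 17)
= 79 / 96
= 0.8229
= 82.3%

82.3


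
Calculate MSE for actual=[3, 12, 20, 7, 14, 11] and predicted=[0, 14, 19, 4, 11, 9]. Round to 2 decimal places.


Differences: [3, -2, 1, 3, 3, 2]
Squared errors: [9, 4, 1, 9, 9, 4]
Sum of squared errors = 36
MSE = 36 / 6 = 6.00

6.00


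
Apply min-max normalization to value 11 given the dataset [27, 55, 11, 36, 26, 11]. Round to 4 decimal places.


Min = 11, Max = 55
Range = 55 - 11 = 44
Scaled = (x - min) / (max - min)
= (11 - 11) / 44
= 0 / 44
= 0.0000

0.0000


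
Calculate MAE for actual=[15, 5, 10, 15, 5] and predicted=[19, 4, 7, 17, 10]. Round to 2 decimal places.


Absolute errors: [4, 1, 3, 2, 5]
Sum of absolute errors = 15
MAE = 15 / 5 = 3.00

3.00


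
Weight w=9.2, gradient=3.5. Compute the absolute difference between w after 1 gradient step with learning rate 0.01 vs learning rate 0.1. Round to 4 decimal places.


With lr=0.01: w_new = 9.2 - 0.01 * 3.5 = 9.165
With lr=0.1: w_new = 9.2 - 0.1 * 3.5 = 8.85
Absolute difference = |9.165 - 8.85|
= 0.3150

0.3150


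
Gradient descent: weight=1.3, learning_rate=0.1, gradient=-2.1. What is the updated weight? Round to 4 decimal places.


w_new = w_old - lr * gradient
= 1.3 - 0.1 * -2.1
= 1.3 - (-0.21)
= 1.5100

1.5100


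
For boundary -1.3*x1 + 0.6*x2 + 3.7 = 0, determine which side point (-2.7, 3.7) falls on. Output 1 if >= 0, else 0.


Compute -1.3 * -2.7 + 0.6 * 3.7 + 3.7
= 3.51 + 2.22 + 3.7
= 9.43
Since 9.43 >= 0, the point is on the positive side.

1


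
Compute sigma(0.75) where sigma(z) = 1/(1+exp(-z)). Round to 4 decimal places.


sigmoid(z) = 1 / (1 + exp(-z))
exp(-(0.75)) = exp(-0.75) = 0.4724
1 + 0.4724 = 1.4724
1 / 1.4724 = 0.6792

0.6792


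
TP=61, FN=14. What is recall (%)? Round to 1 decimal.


Recall = TP / (TP + FN) * 100
= 61 / (61 + 14)
= 61 / 75
= 0.8133
= 81.3%

81.3


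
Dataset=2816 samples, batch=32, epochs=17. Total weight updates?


Iterations per epoch = 2816 / 32 = 88
Total updates = iterations_per_epoch * epochs
= 88 * 17
= 1496

1496


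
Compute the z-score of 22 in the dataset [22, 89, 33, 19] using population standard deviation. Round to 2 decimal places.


Mean = (22 + 89 + 33 + 19) / 4 = 40.75
Variance = sum((x_i - mean)^2) / n = 803.1875
Std = sqrt(803.1875) = 28.3406
Z = (x - mean) / std
= (22 - 40.75) / 28.3406
= -18.75 / 28.3406
= -0.66

-0.66


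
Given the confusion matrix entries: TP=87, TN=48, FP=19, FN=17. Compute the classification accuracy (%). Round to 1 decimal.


Accuracy = (TP + TN) / (TP + TN + FP + FN) * 100
= (87 + 48) / (87 + 48 + 19 + 17)
= 135 / 171
= 0.7895
= 78.9%

78.9


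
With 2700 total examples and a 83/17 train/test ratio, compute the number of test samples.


Train samples = 2700 * 83% = 2241
Test samples = 2700 - 2241
= 459

459


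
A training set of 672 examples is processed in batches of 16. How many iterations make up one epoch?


Iterations per epoch = dataset_size / batch_size
= 672 / 16
= 42

42


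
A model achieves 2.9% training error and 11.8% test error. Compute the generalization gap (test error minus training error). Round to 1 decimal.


Generalization gap = test_error - train_error
= 11.8 - 2.9
= 8.9%
A moderate gap.

8.9


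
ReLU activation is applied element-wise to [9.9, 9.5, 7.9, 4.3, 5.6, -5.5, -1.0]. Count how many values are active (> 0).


ReLU(x) = max(0, x) for each element:
ReLU(9.9) = 9.9
ReLU(9.5) = 9.5
ReLU(7.9) = 7.9
ReLU(4.3) = 4.3
ReLU(5.6) = 5.6
ReLU(-5.5) = 0
ReLU(-1.0) = 0
Active neurons (>0): 5

5


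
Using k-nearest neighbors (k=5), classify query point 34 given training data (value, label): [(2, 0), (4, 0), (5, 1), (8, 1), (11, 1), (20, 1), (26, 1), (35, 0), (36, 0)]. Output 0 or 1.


Distances from query 34:
Point 35 (class 0): distance = 1
Point 36 (class 0): distance = 2
Point 26 (class 1): distance = 8
Point 20 (class 1): distance = 14
Point 11 (class 1): distance = 23
K=5 nearest neighbors: classes = [0, 0, 1, 1, 1]
Votes for class 1: 3 / 5
Majority vote => class 1

1


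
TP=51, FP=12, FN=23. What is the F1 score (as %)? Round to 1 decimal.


Precision = TP / (TP + FP) = 51 / 63 = 0.8095
Recall = TP / (TP + FN) = 51 / 74 = 0.6892
F1 = 2 * P * R / (P + R)
= 2 * 0.8095 * 0.6892 / (0.8095 + 0.6892)
= 1.1158 / 1.4987
= 0.7445
As percentage: 74.5%

74.5


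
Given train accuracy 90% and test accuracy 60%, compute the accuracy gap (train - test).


Gap = train_accuracy - test_accuracy
= 90 - 60
= 30%
This large gap strongly indicates overfitting.

30


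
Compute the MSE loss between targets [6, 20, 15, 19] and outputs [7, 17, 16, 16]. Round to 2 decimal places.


Differences: [-1, 3, -1, 3]
Squared errors: [1, 9, 1, 9]
Sum of squared errors = 20
MSE = 20 / 4 = 5.00

5.00


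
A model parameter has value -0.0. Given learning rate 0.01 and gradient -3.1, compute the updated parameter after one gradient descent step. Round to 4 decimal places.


w_new = w_old - lr * gradient
= -0.0 - 0.01 * -3.1
= -0.0 - (-0.031)
= 0.0310

0.0310


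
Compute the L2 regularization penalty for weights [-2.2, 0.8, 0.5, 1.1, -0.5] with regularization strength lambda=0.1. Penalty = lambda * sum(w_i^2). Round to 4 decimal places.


Squaring each weight:
(-2.2)^2 = 4.84
0.8^2 = 0.64
0.5^2 = 0.25
1.1^2 = 1.21
(-0.5)^2 = 0.25
Sum of squares = 7.19
Penalty = 0.1 * 7.19 = 0.7190

0.7190


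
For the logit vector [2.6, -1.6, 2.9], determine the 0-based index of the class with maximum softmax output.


Softmax is a monotonic transformation, so it preserves the argmax.
We need to find the index of the maximum logit.
Index 0: 2.6
Index 1: -1.6
Index 2: 2.9
Maximum logit = 2.9 at index 2

2


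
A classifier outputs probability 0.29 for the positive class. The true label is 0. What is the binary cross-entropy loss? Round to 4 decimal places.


For y=0: Loss = -log(1-p)
= -log(1 - 0.29)
= -log(0.71)
= -(-0.3425)
= 0.3425

0.3425


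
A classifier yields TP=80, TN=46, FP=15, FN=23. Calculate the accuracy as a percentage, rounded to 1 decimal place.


Accuracy = (TP + TN) / (TP + TN + FP + FN) * 100
= (80 + 46) / (80 + 46 + 15 + 23)
= 126 / 164
= 0.7683
= 76.8%

76.8


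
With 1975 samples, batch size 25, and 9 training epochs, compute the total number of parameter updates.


Iterations per epoch = 1975 / 25 = 79
Total updates = iterations_per_epoch * epochs
= 79 * 9
= 711

711


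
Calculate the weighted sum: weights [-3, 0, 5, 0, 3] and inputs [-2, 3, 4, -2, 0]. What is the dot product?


Element-wise products:
-3 * -2 = 6
0 * 3 = 0
5 * 4 = 20
0 * -2 = 0
3 * 0 = 0
Sum = 6 + 0 + 20 + 0 + 0
= 26

26


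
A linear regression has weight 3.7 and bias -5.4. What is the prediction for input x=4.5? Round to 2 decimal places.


y = 3.7 * 4.5 + (-5.4)
= 16.65 + (-5.4)
= 11.25

11.25


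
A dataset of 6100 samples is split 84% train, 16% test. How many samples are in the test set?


Train samples = 6100 * 84% = 5124
Test samples = 6100 - 5124
= 976

976


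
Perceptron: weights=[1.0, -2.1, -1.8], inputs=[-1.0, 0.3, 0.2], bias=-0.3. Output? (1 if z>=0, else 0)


z = w . x + b
= 1.0*-1.0 + -2.1*0.3 + -1.8*0.2 + -0.3
= -1.0 + -0.63 + -0.36 + -0.3
= -1.99 + -0.3
= -2.29
Since z = -2.29 < 0, output = 0

0


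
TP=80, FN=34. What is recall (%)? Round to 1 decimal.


Recall = TP / (TP + FN) * 100
= 80 / (80 + 34)
= 80 / 114
= 0.7018
= 70.2%

70.2


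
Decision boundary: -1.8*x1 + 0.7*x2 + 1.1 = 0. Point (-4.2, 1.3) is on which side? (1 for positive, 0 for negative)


Compute -1.8 * -4.2 + 0.7 * 1.3 + 1.1
= 7.56 + 0.91 + 1.1
= 9.57
Since 9.57 >= 0, the point is on the positive side.

1


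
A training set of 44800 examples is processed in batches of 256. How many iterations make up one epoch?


Iterations per epoch = dataset_size / batch_size
= 44800 / 256
= 175

175


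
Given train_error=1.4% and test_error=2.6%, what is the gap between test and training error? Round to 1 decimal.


Generalization gap = test_error - train_error
= 2.6 - 1.4
= 1.2%
A small gap suggests good generalization.

1.2


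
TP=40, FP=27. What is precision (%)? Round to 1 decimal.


Precision = TP / (TP + FP) * 100
= 40 / (40 + 27)
= 40 / 67
= 0.597
= 59.7%

59.7


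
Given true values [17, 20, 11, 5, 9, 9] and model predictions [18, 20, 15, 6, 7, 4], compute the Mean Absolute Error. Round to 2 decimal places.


Absolute errors: [1, 0, 4, 1, 2, 5]
Sum of absolute errors = 13
MAE = 13 / 6 = 2.17

2.17


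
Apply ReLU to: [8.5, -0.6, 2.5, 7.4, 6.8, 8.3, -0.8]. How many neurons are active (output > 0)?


ReLU(x) = max(0, x) for each element:
ReLU(8.5) = 8.5
ReLU(-0.6) = 0
ReLU(2.5) = 2.5
ReLU(7.4) = 7.4
ReLU(6.8) = 6.8
ReLU(8.3) = 8.3
ReLU(-0.8) = 0
Active neurons (>0): 5

5


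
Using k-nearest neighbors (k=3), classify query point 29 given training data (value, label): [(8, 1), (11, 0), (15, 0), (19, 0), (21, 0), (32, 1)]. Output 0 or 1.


Distances from query 29:
Point 32 (class 1): distance = 3
Point 21 (class 0): distance = 8
Point 19 (class 0): distance = 10
K=3 nearest neighbors: classes = [1, 0, 0]
Votes for class 1: 1 / 3
Majority vote => class 0

0


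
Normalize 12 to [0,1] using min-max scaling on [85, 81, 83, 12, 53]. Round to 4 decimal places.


Min = 12, Max = 85
Range = 85 - 12 = 73
Scaled = (x - min) / (max - min)
= (12 - 12) / 73
= 0 / 73
= 0.0000

0.0000


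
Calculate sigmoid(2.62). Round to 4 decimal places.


sigmoid(z) = 1 / (1 + exp(-z))
exp(-(2.62)) = exp(-2.62) = 0.0728
1 + 0.0728 = 1.0728
1 / 1.0728 = 0.9321

0.9321


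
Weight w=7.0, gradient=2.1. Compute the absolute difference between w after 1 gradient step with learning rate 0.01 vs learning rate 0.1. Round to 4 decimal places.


With lr=0.01: w_new = 7.0 - 0.01 * 2.1 = 6.979
With lr=0.1: w_new = 7.0 - 0.1 * 2.1 = 6.79
Absolute difference = |6.979 - 6.79|
= 0.1890

0.1890


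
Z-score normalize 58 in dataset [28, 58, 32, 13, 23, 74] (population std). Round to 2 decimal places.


Mean = (28 + 58 + 32 + 13 + 23 + 74) / 6 = 38.0
Variance = sum((x_i - mean)^2) / n = 447.0
Std = sqrt(447.0) = 21.1424
Z = (x - mean) / std
= (58 - 38.0) / 21.1424
= 20.0 / 21.1424
= 0.95

0.95


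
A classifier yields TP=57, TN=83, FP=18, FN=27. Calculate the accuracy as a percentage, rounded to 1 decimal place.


Accuracy = (TP + TN) / (TP + TN + FP + FN) * 100
= (57 + 83) / (57 + 83 + 18 + 27)
= 140 / 185
= 0.7568
= 75.7%

75.7


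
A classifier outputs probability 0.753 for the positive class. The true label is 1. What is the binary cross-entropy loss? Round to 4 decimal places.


For y=1: Loss = -log(p)
= -log(0.753)
= -(-0.2837)
= 0.2837

0.2837


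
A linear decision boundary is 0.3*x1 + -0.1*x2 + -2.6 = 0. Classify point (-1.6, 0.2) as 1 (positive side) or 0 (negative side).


Compute 0.3 * -1.6 + -0.1 * 0.2 + -2.6
= -0.48 + -0.02 + -2.6
= -3.1
Since -3.1 < 0, the point is on the negative side.

0


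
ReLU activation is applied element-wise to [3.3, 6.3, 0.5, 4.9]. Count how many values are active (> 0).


ReLU(x) = max(0, x) for each element:
ReLU(3.3) = 3.3
ReLU(6.3) = 6.3
ReLU(0.5) = 0.5
ReLU(4.9) = 4.9
Active neurons (>0): 4

4


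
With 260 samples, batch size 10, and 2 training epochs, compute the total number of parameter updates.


Iterations per epoch = 260 / 10 = 26
Total updates = iterations_per_epoch * epochs
= 26 * 2
= 52

52


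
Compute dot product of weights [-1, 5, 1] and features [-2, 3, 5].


Element-wise products:
-1 * -2 = 2
5 * 3 = 15
1 * 5 = 5
Sum = 2 + 15 + 5
= 22

22


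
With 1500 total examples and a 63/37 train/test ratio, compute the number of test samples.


Train samples = 1500 * 63% = 945
Test samples = 1500 - 945
= 555

555


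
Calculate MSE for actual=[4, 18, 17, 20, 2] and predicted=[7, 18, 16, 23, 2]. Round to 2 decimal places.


Differences: [-3, 0, 1, -3, 0]
Squared errors: [9, 0, 1, 9, 0]
Sum of squared errors = 19
MSE = 19 / 5 = 3.80

3.80


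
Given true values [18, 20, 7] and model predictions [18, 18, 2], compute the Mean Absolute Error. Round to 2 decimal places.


Absolute errors: [0, 2, 5]
Sum of absolute errors = 7
MAE = 7 / 3 = 2.33

2.33


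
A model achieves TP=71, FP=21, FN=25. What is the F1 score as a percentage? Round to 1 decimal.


Precision = TP / (TP + FP) = 71 / 92 = 0.7717
Recall = TP / (TP + FN) = 71 / 96 = 0.7396
F1 = 2 * P * R / (P + R)
= 2 * 0.7717 * 0.7396 / (0.7717 + 0.7396)
= 1.1415 / 1.5113
= 0.7553
As percentage: 75.5%

75.5


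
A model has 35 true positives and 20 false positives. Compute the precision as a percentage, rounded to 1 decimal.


Precision = TP / (TP + FP) * 100
= 35 / (35 + 20)
= 35 / 55
= 0.6364
= 63.6%

63.6


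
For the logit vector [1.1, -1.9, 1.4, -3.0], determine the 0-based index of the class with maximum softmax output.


Softmax is a monotonic transformation, so it preserves the argmax.
We need to find the index of the maximum logit.
Index 0: 1.1
Index 1: -1.9
Index 2: 1.4
Index 3: -3.0
Maximum logit = 1.4 at index 2

2


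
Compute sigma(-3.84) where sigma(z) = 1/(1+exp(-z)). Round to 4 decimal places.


sigmoid(z) = 1 / (1 + exp(-z))
exp(-(-3.84)) = exp(3.84) = 46.5255
1 + 46.5255 = 47.5255
1 / 47.5255 = 0.0210

0.0210


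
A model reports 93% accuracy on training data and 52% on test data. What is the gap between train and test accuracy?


Gap = train_accuracy - test_accuracy
= 93 - 52
= 41%
This large gap strongly indicates overfitting.

41


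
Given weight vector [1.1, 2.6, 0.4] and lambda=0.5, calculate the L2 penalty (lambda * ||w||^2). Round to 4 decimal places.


Squaring each weight:
1.1^2 = 1.21
2.6^2 = 6.76
0.4^2 = 0.16
Sum of squares = 8.13
Penalty = 0.5 * 8.13 = 4.0650

4.0650


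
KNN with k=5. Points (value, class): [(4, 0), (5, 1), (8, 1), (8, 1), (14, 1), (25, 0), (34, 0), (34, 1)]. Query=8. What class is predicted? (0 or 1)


Distances from query 8:
Point 8 (class 1): distance = 0
Point 8 (class 1): distance = 0
Point 5 (class 1): distance = 3
Point 4 (class 0): distance = 4
Point 14 (class 1): distance = 6
K=5 nearest neighbors: classes = [1, 1, 1, 0, 1]
Votes for class 1: 4 / 5
Majority vote => class 1

1


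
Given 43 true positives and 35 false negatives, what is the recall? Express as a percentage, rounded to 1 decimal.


Recall = TP / (TP + FN) * 100
= 43 / (43 + 35)
= 43 / 78
= 0.5513
= 55.1%

55.1


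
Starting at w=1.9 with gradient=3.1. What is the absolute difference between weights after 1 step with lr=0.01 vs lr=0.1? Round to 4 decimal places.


With lr=0.01: w_new = 1.9 - 0.01 * 3.1 = 1.869
With lr=0.1: w_new = 1.9 - 0.1 * 3.1 = 1.59
Absolute difference = |1.869 - 1.59|
= 0.2790

0.2790


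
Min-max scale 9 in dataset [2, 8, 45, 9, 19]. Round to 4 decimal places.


Min = 2, Max = 45
Range = 45 - 2 = 43
Scaled = (x - min) / (max - min)
= (9 - 2) / 43
= 7 / 43
= 0.1628

0.1628


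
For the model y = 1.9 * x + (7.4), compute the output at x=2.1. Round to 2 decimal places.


y = 1.9 * 2.1 + (7.4)
= 3.99 + (7.4)
= 11.39

11.39


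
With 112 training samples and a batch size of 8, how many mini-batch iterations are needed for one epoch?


Iterations per epoch = dataset_size / batch_size
= 112 / 8
= 14

14


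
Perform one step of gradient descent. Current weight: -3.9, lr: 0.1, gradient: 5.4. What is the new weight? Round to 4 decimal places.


w_new = w_old - lr * gradient
= -3.9 - 0.1 * 5.4
= -3.9 - (0.54)
= -4.4400

-4.4400


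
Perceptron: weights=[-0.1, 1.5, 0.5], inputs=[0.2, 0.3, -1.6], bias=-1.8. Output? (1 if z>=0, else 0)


z = w . x + b
= -0.1*0.2 + 1.5*0.3 + 0.5*-1.6 + -1.8
= -0.02 + 0.45 + -0.8 + -1.8
= -0.37 + -1.8
= -2.17
Since z = -2.17 < 0, output = 0

0


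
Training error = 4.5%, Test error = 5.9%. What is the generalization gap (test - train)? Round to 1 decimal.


Generalization gap = test_error - train_error
= 5.9 - 4.5
= 1.4%
A small gap suggests good generalization.

1.4


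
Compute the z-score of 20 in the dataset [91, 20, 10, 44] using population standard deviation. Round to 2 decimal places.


Mean = (91 + 20 + 10 + 44) / 4 = 41.25
Variance = sum((x_i - mean)^2) / n = 977.6875
Std = sqrt(977.6875) = 31.268
Z = (x - mean) / std
= (20 - 41.25) / 31.268
= -21.25 / 31.268
= -0.68

-0.68


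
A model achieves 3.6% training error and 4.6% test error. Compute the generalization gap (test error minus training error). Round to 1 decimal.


Generalization gap = test_error - train_error
= 4.6 - 3.6
= 1.0%
A small gap suggests good generalization.

1.0
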